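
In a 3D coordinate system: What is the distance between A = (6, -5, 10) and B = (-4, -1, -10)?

d = √[(x₂-x₁)² + (y₂-y₁)² + (z₂-z₁)²]
  = √[(-10)² + 4² + (-20)²]
  = √[100 + 16 + 400]
  = √516
  ≈ 22.72

22.72


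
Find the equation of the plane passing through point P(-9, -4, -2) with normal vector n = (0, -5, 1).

The plane through P with normal n = (a, b, c) satisfies n·(r - P) = 0,
i.e. ax + by + cz = a·x₀ + b·y₀ + c·z₀.
d = 0·(-9) + (-5)·(-4) + 1·(-2)
  = 0 + 20 - 2
  = 18
Equation: -5y + z = 18

-5y + z = 18


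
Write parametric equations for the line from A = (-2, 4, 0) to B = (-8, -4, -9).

Direction vector d = B - A = (-8 + 2, -4 - 4, -9 + 0) = (-6, -8, -9)
Parametric form r = A + t·d:
x = -2 - 6t, y = 4 - 8t, z = 0 - 9t

x = -2 - 6t, y = 4 - 8t, z = 0 - 9t


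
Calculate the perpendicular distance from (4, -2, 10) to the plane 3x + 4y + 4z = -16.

distance = |a·x₀ + b·y₀ + c·z₀ - d| / √(a² + b² + c²)
  = |3·4 + 4·(-2) + 4·10 - (-16)| / √(3² + 4² + 4²)
  = |12 - 8 + 40 + 16| / √(9 + 16 + 16)
  = |60| / √41
  = 60 / 6.403
  ≈ 9.37

9.37


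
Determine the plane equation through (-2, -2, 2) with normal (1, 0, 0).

The plane through P with normal n = (a, b, c) satisfies n·(r - P) = 0,
i.e. ax + by + cz = a·x₀ + b·y₀ + c·z₀.
d = 1·(-2) + 0·(-2) + 0·2
  = -2 + 0 + 0
  = -2
Equation: x = -2

x = -2


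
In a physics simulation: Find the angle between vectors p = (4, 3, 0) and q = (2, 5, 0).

p·q = 4·2 + 3·5 + 0·0 = 8 + 15 + 0 = 23
|p| = √(4² + 3² + 0²) = √25 ≈ 5
|q| = √(2² + 5² + 0²) = √29 ≈ 5.385
cos θ = (p·q)/(|p||q|) = 23/(5·5.385) ≈ 0.8542
θ = arccos(0.8542) ≈ 31.33°

31.33°


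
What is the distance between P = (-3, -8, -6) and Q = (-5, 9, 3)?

d = √[(x₂-x₁)² + (y₂-y₁)² + (z₂-z₁)²]
  = √[(-2)² + 17² + 9²]
  = √[4 + 289 + 81]
  = √374
  ≈ 19.34

19.34


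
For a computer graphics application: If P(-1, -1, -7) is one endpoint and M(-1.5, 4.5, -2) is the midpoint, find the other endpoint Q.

Q = 2M - P
  = (2·(-1.5) - (-1), 2·4.5 - (-1), 2·(-2) - (-7))
  = (-3 + 1, 9 + 1, -4 + 7)
  = (-2, 10, 3)

(-2, 10, 3)


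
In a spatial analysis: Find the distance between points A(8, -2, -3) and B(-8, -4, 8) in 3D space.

d = √[(x₂-x₁)² + (y₂-y₁)² + (z₂-z₁)²]
  = √[(-16)² + (-2)² + 11²]
  = √[256 + 4 + 121]
  = √381
  ≈ 19.52

19.52


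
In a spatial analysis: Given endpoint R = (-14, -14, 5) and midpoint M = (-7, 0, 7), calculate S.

S = 2M - R
  = (2·(-7) - (-14), 2·0 - (-14), 2·7 - 5)
  = (-14 + 14, 0 + 14, 14 - 5)
  = (0, 14, 9)

(0, 14, 9)


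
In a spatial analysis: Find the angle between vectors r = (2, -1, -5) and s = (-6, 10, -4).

r·s = 2·(-6) + (-1)·10 + (-5)·(-4) = -12 - 10 + 20 = -2
|r| = √(2² + (-1)² + (-5)²) = √30 ≈ 5.477
|s| = √((-6)² + 10² + (-4)²) = √152 ≈ 12.33
cos θ = (r·s)/(|r||s|) = -2/(5.477·12.33) ≈ -0.02962
θ = arccos(-0.02962) ≈ 91.7°

91.7°


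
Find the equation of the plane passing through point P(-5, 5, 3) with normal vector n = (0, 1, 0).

The plane through P with normal n = (a, b, c) satisfies n·(r - P) = 0,
i.e. ax + by + cz = a·x₀ + b·y₀ + c·z₀.
d = 0·(-5) + 1·5 + 0·3
  = 0 + 5 + 0
  = 5
Equation: y = 5

y = 5


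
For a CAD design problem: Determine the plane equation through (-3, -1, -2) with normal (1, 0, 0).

The plane through P with normal n = (a, b, c) satisfies n·(r - P) = 0,
i.e. ax + by + cz = a·x₀ + b·y₀ + c·z₀.
d = 1·(-3) + 0·(-1) + 0·(-2)
  = -3 + 0 + 0
  = -3
Equation: x = -3

x = -3


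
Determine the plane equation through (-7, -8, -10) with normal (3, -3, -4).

The plane through P with normal n = (a, b, c) satisfies n·(r - P) = 0,
i.e. ax + by + cz = a·x₀ + b·y₀ + c·z₀.
d = 3·(-7) + (-3)·(-8) + (-4)·(-10)
  = -21 + 24 + 40
  = 43
Equation: 3x - 3y - 4z = 43

3x - 3y - 4z = 43


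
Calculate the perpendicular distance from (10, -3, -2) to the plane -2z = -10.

distance = |a·x₀ + b·y₀ + c·z₀ - d| / √(a² + b² + c²)
  = |0·10 + 0·(-3) + (-2)·(-2) - (-10)| / √(0² + 0² + (-2)²)
  = |0 + 0 + 4 + 10| / √(0 + 0 + 4)
  = |14| / √4
  = 14 / 2
  ≈ 7

7


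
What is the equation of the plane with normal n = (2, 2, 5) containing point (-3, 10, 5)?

The plane through P with normal n = (a, b, c) satisfies n·(r - P) = 0,
i.e. ax + by + cz = a·x₀ + b·y₀ + c·z₀.
d = 2·(-3) + 2·10 + 5·5
  = -6 + 20 + 25
  = 39
Equation: 2x + 2y + 5z = 39

2x + 2y + 5z = 39


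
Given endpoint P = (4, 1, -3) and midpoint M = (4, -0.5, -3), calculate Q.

Q = 2M - P
  = (2·4 - 4, 2·(-0.5) - 1, 2·(-3) - (-3))
  = (8 - 4, -1 - 1, -6 + 3)
  = (4, -2, -3)

(4, -2, -3)


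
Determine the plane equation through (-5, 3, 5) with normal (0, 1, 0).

The plane through P with normal n = (a, b, c) satisfies n·(r - P) = 0,
i.e. ax + by + cz = a·x₀ + b·y₀ + c·z₀.
d = 0·(-5) + 1·3 + 0·5
  = 0 + 3 + 0
  = 3
Equation: y = 3

y = 3


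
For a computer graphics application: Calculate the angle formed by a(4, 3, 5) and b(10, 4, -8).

a·b = 4·10 + 3·4 + 5·(-8) = 40 + 12 - 40 = 12
|a| = √(4² + 3² + 5²) = √50 ≈ 7.071
|b| = √(10² + 4² + (-8)²) = √180 ≈ 13.42
cos θ = (a·b)/(|a||b|) = 12/(7.071·13.42) ≈ 0.1265
θ = arccos(0.1265) ≈ 82.73°

82.73°


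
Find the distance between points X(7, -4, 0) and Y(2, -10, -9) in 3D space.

d = √[(x₂-x₁)² + (y₂-y₁)² + (z₂-z₁)²]
  = √[(-5)² + (-6)² + (-9)²]
  = √[25 + 36 + 81]
  = √142
  ≈ 11.92

11.92


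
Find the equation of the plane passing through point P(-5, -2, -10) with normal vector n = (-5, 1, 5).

The plane through P with normal n = (a, b, c) satisfies n·(r - P) = 0,
i.e. ax + by + cz = a·x₀ + b·y₀ + c·z₀.
d = (-5)·(-5) + 1·(-2) + 5·(-10)
  = 25 - 2 - 50
  = -27
Equation: -5x + y + 5z = -27

-5x + y + 5z = -27


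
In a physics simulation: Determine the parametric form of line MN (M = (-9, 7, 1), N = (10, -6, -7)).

Direction vector d = N - M = (10 + 9, -6 - 7, -7 - 1) = (19, -13, -8)
Parametric form r = M + t·d:
x = -9 + 19t, y = 7 - 13t, z = 1 - 8t

x = -9 + 19t, y = 7 - 13t, z = 1 - 8t


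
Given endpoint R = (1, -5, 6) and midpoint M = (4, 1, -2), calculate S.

S = 2M - R
  = (2·4 - 1, 2·1 - (-5), 2·(-2) - 6)
  = (8 - 1, 2 + 5, -4 - 6)
  = (7, 7, -10)

(7, 7, -10)


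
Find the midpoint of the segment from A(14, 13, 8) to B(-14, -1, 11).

M = ((x₁+x₂)/2, (y₁+y₂)/2, (z₁+z₂)/2)
  = ((14 - 14)/2, (13 - 1)/2, (8 + 11)/2)
  = (0/2, 12/2, 19/2)
  = (0, 6, 9.5)

(0, 6, 9.5)


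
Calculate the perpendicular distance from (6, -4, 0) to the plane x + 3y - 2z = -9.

distance = |a·x₀ + b·y₀ + c·z₀ - d| / √(a² + b² + c²)
  = |1·6 + 3·(-4) + (-2)·0 - (-9)| / √(1² + 3² + (-2)²)
  = |6 - 12 + 0 + 9| / √(1 + 9 + 4)
  = |3| / √14
  = 3 / 3.742
  ≈ 0.8018

0.8018


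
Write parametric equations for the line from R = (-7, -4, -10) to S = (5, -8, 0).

Direction vector d = S - R = (5 + 7, -8 + 4, 0 + 10) = (12, -4, 10)
Parametric form r = R + t·d:
x = -7 + 12t, y = -4 - 4t, z = -10 + 10t

x = -7 + 12t, y = -4 - 4t, z = -10 + 10t


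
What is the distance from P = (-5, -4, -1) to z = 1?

distance = |a·x₀ + b·y₀ + c·z₀ - d| / √(a² + b² + c²)
  = |0·(-5) + 0·(-4) + 1·(-1) - 1| / √(0² + 0² + 1²)
  = |0 + 0 - 1 - 1| / √(0 + 0 + 1)
  = |-2| / √1
  = 2 / 1
  ≈ 2

2


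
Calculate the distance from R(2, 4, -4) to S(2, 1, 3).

d = √[(x₂-x₁)² + (y₂-y₁)² + (z₂-z₁)²]
  = √[0² + (-3)² + 7²]
  = √[0 + 9 + 49]
  = √58
  ≈ 7.616

7.616


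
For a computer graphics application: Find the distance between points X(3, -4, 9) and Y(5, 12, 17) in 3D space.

d = √[(x₂-x₁)² + (y₂-y₁)² + (z₂-z₁)²]
  = √[2² + 16² + 8²]
  = √[4 + 256 + 64]
  = √324
  ≈ 18

18


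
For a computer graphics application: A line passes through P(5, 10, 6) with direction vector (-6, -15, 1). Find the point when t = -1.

P(t) = P + t·d
  = (5 + (-6)·(-1), 10 + (-15)·(-1), 6 + 1·(-1))
  = (5 + 6, 10 + 15, 6 - 1)
  = (11, 25, 5)

(11, 25, 5)


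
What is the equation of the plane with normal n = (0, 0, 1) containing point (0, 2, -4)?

The plane through P with normal n = (a, b, c) satisfies n·(r - P) = 0,
i.e. ax + by + cz = a·x₀ + b·y₀ + c·z₀.
d = 0·0 + 0·2 + 1·(-4)
  = 0 + 0 - 4
  = -4
Equation: z = -4

z = -4


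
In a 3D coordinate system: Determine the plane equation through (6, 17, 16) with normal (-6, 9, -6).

The plane through P with normal n = (a, b, c) satisfies n·(r - P) = 0,
i.e. ax + by + cz = a·x₀ + b·y₀ + c·z₀.
d = (-6)·6 + 9·17 + (-6)·16
  = -36 + 153 - 96
  = 21
Equation: -6x + 9y - 6z = 21

-6x + 9y - 6z = 21


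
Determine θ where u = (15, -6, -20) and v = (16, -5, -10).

u·v = 15·16 + (-6)·(-5) + (-20)·(-10) = 240 + 30 + 200 = 470
|u| = √(15² + (-6)² + (-20)²) = √661 ≈ 25.71
|v| = √(16² + (-5)² + (-10)²) = √381 ≈ 19.52
cos θ = (u·v)/(|u||v|) = 470/(25.71·19.52) ≈ 0.9366
θ = arccos(0.9366) ≈ 20.52°

20.52°


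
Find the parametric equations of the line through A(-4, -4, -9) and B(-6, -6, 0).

Direction vector d = B - A = (-6 + 4, -6 + 4, 0 + 9) = (-2, -2, 9)
Parametric form r = A + t·d:
x = -4 - 2t, y = -4 - 2t, z = -9 + 9t

x = -4 - 2t, y = -4 - 2t, z = -9 + 9t


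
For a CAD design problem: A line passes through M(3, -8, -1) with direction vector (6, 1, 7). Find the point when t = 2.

P(t) = M + t·d
  = (3 + 6·2, -8 + 1·2, -1 + 7·2)
  = (3 + 12, -8 + 2, -1 + 14)
  = (15, -6, 13)

(15, -6, 13)


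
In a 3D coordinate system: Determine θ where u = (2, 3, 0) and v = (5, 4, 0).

u·v = 2·5 + 3·4 + 0·0 = 10 + 12 + 0 = 22
|u| = √(2² + 3² + 0²) = √13 ≈ 3.606
|v| = √(5² + 4² + 0²) = √41 ≈ 6.403
cos θ = (u·v)/(|u||v|) = 22/(3.606·6.403) ≈ 0.9529
θ = arccos(0.9529) ≈ 17.65°

17.65°


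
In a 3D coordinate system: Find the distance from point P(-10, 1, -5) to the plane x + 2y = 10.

distance = |a·x₀ + b·y₀ + c·z₀ - d| / √(a² + b² + c²)
  = |1·(-10) + 2·1 + 0·(-5) - 10| / √(1² + 2² + 0²)
  = |-10 + 2 + 0 - 10| / √(1 + 4 + 0)
  = |-18| / √5
  = 18 / 2.236
  ≈ 8.05

8.05


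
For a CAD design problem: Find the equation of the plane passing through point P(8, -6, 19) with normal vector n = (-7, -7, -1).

The plane through P with normal n = (a, b, c) satisfies n·(r - P) = 0,
i.e. ax + by + cz = a·x₀ + b·y₀ + c·z₀.
d = (-7)·8 + (-7)·(-6) + (-1)·19
  = -56 + 42 - 19
  = -33
Equation: -7x - 7y - z = -33

-7x - 7y - z = -33


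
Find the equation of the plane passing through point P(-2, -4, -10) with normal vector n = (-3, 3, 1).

The plane through P with normal n = (a, b, c) satisfies n·(r - P) = 0,
i.e. ax + by + cz = a·x₀ + b·y₀ + c·z₀.
d = (-3)·(-2) + 3·(-4) + 1·(-10)
  = 6 - 12 - 10
  = -16
Equation: -3x + 3y + z = -16

-3x + 3y + z = -16


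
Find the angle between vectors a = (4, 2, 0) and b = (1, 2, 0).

a·b = 4·1 + 2·2 + 0·0 = 4 + 4 + 0 = 8
|a| = √(4² + 2² + 0²) = √20 ≈ 4.472
|b| = √(1² + 2² + 0²) = √5 ≈ 2.236
cos θ = (a·b)/(|a||b|) = 8/(4.472·2.236) ≈ 0.8
θ = arccos(0.8) ≈ 36.87°

36.87°


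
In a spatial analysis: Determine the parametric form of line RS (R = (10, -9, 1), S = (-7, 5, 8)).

Direction vector d = S - R = (-7 - 10, 5 + 9, 8 - 1) = (-17, 14, 7)
Parametric form r = R + t·d:
x = 10 - 17t, y = -9 + 14t, z = 1 + 7t

x = 10 - 17t, y = -9 + 14t, z = 1 + 7t


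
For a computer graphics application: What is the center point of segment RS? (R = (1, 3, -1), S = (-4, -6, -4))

M = ((x₁+x₂)/2, (y₁+y₂)/2, (z₁+z₂)/2)
  = ((1 - 4)/2, (3 - 6)/2, (-1 - 4)/2)
  = (-3/2, -3/2, -5/2)
  = (-1.5, -1.5, -2.5)

(-1.5, -1.5, -2.5)


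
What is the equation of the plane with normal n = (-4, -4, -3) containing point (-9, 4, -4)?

The plane through P with normal n = (a, b, c) satisfies n·(r - P) = 0,
i.e. ax + by + cz = a·x₀ + b·y₀ + c·z₀.
d = (-4)·(-9) + (-4)·4 + (-3)·(-4)
  = 36 - 16 + 12
  = 32
Equation: -4x - 4y - 3z = 32

-4x - 4y - 3z = 32


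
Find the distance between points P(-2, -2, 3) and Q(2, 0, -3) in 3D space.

d = √[(x₂-x₁)² + (y₂-y₁)² + (z₂-z₁)²]
  = √[4² + 2² + (-6)²]
  = √[16 + 4 + 36]
  = √56
  ≈ 7.483

7.483


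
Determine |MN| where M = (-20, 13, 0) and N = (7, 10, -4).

d = √[(x₂-x₁)² + (y₂-y₁)² + (z₂-z₁)²]
  = √[27² + (-3)² + (-4)²]
  = √[729 + 9 + 16]
  = √754
  ≈ 27.46

27.46


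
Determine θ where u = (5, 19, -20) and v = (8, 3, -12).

u·v = 5·8 + 19·3 + (-20)·(-12) = 40 + 57 + 240 = 337
|u| = √(5² + 19² + (-20)²) = √786 ≈ 28.04
|v| = √(8² + 3² + (-12)²) = √217 ≈ 14.73
cos θ = (u·v)/(|u||v|) = 337/(28.04·14.73) ≈ 0.816
θ = arccos(0.816) ≈ 35.31°

35.31°


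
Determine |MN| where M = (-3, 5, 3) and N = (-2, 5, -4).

d = √[(x₂-x₁)² + (y₂-y₁)² + (z₂-z₁)²]
  = √[1² + 0² + (-7)²]
  = √[1 + 0 + 49]
  = √50
  ≈ 7.071

7.071


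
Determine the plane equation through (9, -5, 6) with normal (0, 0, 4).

The plane through P with normal n = (a, b, c) satisfies n·(r - P) = 0,
i.e. ax + by + cz = a·x₀ + b·y₀ + c·z₀.
d = 0·9 + 0·(-5) + 4·6
  = 0 + 0 + 24
  = 24
Equation: 4z = 24

4z = 24


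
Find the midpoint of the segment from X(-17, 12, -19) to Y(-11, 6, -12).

M = ((x₁+x₂)/2, (y₁+y₂)/2, (z₁+z₂)/2)
  = ((-17 - 11)/2, (12 + 6)/2, (-19 - 12)/2)
  = (-28/2, 18/2, -31/2)
  = (-14, 9, -15.5)

(-14, 9, -15.5)


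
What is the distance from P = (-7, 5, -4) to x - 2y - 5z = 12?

distance = |a·x₀ + b·y₀ + c·z₀ - d| / √(a² + b² + c²)
  = |1·(-7) + (-2)·5 + (-5)·(-4) - 12| / √(1² + (-2)² + (-5)²)
  = |-7 - 10 + 20 - 12| / √(1 + 4 + 25)
  = |-9| / √30
  = 9 / 5.477
  ≈ 1.643

1.643


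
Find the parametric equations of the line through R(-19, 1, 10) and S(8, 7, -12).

Direction vector d = S - R = (8 + 19, 7 - 1, -12 - 10) = (27, 6, -22)
Parametric form r = R + t·d:
x = -19 + 27t, y = 1 + 6t, z = 10 - 22t

x = -19 + 27t, y = 1 + 6t, z = 10 - 22t


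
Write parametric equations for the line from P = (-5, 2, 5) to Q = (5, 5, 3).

Direction vector d = Q - P = (5 + 5, 5 - 2, 3 - 5) = (10, 3, -2)
Parametric form r = P + t·d:
x = -5 + 10t, y = 2 + 3t, z = 5 - 2t

x = -5 + 10t, y = 2 + 3t, z = 5 - 2t


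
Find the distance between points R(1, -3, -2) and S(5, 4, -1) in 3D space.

d = √[(x₂-x₁)² + (y₂-y₁)² + (z₂-z₁)²]
  = √[4² + 7² + 1²]
  = √[16 + 49 + 1]
  = √66
  ≈ 8.124

8.124


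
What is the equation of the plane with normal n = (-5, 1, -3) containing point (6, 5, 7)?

The plane through P with normal n = (a, b, c) satisfies n·(r - P) = 0,
i.e. ax + by + cz = a·x₀ + b·y₀ + c·z₀.
d = (-5)·6 + 1·5 + (-3)·7
  = -30 + 5 - 21
  = -46
Equation: -5x + y - 3z = -46

-5x + y - 3z = -46


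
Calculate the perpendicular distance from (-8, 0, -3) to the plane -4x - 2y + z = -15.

distance = |a·x₀ + b·y₀ + c·z₀ - d| / √(a² + b² + c²)
  = |(-4)·(-8) + (-2)·0 + 1·(-3) - (-15)| / √((-4)² + (-2)² + 1²)
  = |32 + 0 - 3 + 15| / √(16 + 4 + 1)
  = |44| / √21
  = 44 / 4.583
  ≈ 9.602

9.602


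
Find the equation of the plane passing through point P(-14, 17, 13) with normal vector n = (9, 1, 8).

The plane through P with normal n = (a, b, c) satisfies n·(r - P) = 0,
i.e. ax + by + cz = a·x₀ + b·y₀ + c·z₀.
d = 9·(-14) + 1·17 + 8·13
  = -126 + 17 + 104
  = -5
Equation: 9x + y + 8z = -5

9x + y + 8z = -5


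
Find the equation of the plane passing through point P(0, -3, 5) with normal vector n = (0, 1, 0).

The plane through P with normal n = (a, b, c) satisfies n·(r - P) = 0,
i.e. ax + by + cz = a·x₀ + b·y₀ + c·z₀.
d = 0·0 + 1·(-3) + 0·5
  = 0 - 3 + 0
  = -3
Equation: y = -3

y = -3


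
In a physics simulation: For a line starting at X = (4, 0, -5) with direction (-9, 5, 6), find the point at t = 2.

P(t) = X + t·d
  = (4 + (-9)·2, 0 + 5·2, -5 + 6·2)
  = (4 - 18, 0 + 10, -5 + 12)
  = (-14, 10, 7)

(-14, 10, 7)


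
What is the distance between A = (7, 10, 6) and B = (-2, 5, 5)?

d = √[(x₂-x₁)² + (y₂-y₁)² + (z₂-z₁)²]
  = √[(-9)² + (-5)² + (-1)²]
  = √[81 + 25 + 1]
  = √107
  ≈ 10.34

10.34


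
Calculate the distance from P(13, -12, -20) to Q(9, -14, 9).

d = √[(x₂-x₁)² + (y₂-y₁)² + (z₂-z₁)²]
  = √[(-4)² + (-2)² + 29²]
  = √[16 + 4 + 841]
  = √861
  ≈ 29.34

29.34


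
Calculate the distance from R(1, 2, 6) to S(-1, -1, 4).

d = √[(x₂-x₁)² + (y₂-y₁)² + (z₂-z₁)²]
  = √[(-2)² + (-3)² + (-2)²]
  = √[4 + 9 + 4]
  = √17
  ≈ 4.123

4.123


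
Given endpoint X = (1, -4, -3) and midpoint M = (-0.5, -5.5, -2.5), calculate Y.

Y = 2M - X
  = (2·(-0.5) - 1, 2·(-5.5) - (-4), 2·(-2.5) - (-3))
  = (-1 - 1, -11 + 4, -5 + 3)
  = (-2, -7, -2)

(-2, -7, -2)


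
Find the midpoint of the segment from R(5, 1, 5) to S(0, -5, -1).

M = ((x₁+x₂)/2, (y₁+y₂)/2, (z₁+z₂)/2)
  = ((5 + 0)/2, (1 - 5)/2, (5 - 1)/2)
  = (5/2, -4/2, 4/2)
  = (2.5, -2, 2)

(2.5, -2, 2)


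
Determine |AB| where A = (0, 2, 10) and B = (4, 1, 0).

d = √[(x₂-x₁)² + (y₂-y₁)² + (z₂-z₁)²]
  = √[4² + (-1)² + (-10)²]
  = √[16 + 1 + 100]
  = √117
  ≈ 10.82

10.82


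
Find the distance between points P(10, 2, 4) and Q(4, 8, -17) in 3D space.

d = √[(x₂-x₁)² + (y₂-y₁)² + (z₂-z₁)²]
  = √[(-6)² + 6² + (-21)²]
  = √[36 + 36 + 441]
  = √513
  ≈ 22.65

22.65


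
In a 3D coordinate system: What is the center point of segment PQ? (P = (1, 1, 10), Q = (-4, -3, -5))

M = ((x₁+x₂)/2, (y₁+y₂)/2, (z₁+z₂)/2)
  = ((1 - 4)/2, (1 - 3)/2, (10 - 5)/2)
  = (-3/2, -2/2, 5/2)
  = (-1.5, -1, 2.5)

(-1.5, -1, 2.5)


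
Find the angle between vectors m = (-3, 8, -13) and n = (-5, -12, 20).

m·n = (-3)·(-5) + 8·(-12) + (-13)·20 = 15 - 96 - 260 = -341
|m| = √((-3)² + 8² + (-13)²) = √242 ≈ 15.56
|n| = √((-5)² + (-12)² + 20²) = √569 ≈ 23.85
cos θ = (m·n)/(|m||n|) = -341/(15.56·23.85) ≈ -0.9189
θ = arccos(-0.9189) ≈ 156.8°

156.8°


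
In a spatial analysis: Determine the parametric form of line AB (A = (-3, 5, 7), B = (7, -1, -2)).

Direction vector d = B - A = (7 + 3, -1 - 5, -2 - 7) = (10, -6, -9)
Parametric form r = A + t·d:
x = -3 + 10t, y = 5 - 6t, z = 7 - 9t

x = -3 + 10t, y = 5 - 6t, z = 7 - 9t


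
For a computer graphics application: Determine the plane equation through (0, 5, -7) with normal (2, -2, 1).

The plane through P with normal n = (a, b, c) satisfies n·(r - P) = 0,
i.e. ax + by + cz = a·x₀ + b·y₀ + c·z₀.
d = 2·0 + (-2)·5 + 1·(-7)
  = 0 - 10 - 7
  = -17
Equation: 2x - 2y + z = -17

2x - 2y + z = -17


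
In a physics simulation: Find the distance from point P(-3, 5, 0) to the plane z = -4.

distance = |a·x₀ + b·y₀ + c·z₀ - d| / √(a² + b² + c²)
  = |0·(-3) + 0·5 + 1·0 - (-4)| / √(0² + 0² + 1²)
  = |0 + 0 + 0 + 4| / √(0 + 0 + 1)
  = |4| / √1
  = 4 / 1
  ≈ 4

4


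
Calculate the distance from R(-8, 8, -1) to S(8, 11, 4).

d = √[(x₂-x₁)² + (y₂-y₁)² + (z₂-z₁)²]
  = √[16² + 3² + 5²]
  = √[256 + 9 + 25]
  = √290
  ≈ 17.03

17.03


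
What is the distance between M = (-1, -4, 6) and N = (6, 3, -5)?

d = √[(x₂-x₁)² + (y₂-y₁)² + (z₂-z₁)²]
  = √[7² + 7² + (-11)²]
  = √[49 + 49 + 121]
  = √219
  ≈ 14.8

14.8


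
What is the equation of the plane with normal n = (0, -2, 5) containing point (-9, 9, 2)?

The plane through P with normal n = (a, b, c) satisfies n·(r - P) = 0,
i.e. ax + by + cz = a·x₀ + b·y₀ + c·z₀.
d = 0·(-9) + (-2)·9 + 5·2
  = 0 - 18 + 10
  = -8
Equation: -2y + 5z = -8

-2y + 5z = -8


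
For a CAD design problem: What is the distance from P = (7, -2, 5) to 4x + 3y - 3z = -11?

distance = |a·x₀ + b·y₀ + c·z₀ - d| / √(a² + b² + c²)
  = |4·7 + 3·(-2) + (-3)·5 - (-11)| / √(4² + 3² + (-3)²)
  = |28 - 6 - 15 + 11| / √(16 + 9 + 9)
  = |18| / √34
  = 18 / 5.831
  ≈ 3.087

3.087


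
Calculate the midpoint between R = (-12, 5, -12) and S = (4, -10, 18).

M = ((x₁+x₂)/2, (y₁+y₂)/2, (z₁+z₂)/2)
  = ((-12 + 4)/2, (5 - 10)/2, (-12 + 18)/2)
  = (-8/2, -5/2, 6/2)
  = (-4, -2.5, 3)

(-4, -2.5, 3)


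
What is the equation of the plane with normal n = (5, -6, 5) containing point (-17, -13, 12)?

The plane through P with normal n = (a, b, c) satisfies n·(r - P) = 0,
i.e. ax + by + cz = a·x₀ + b·y₀ + c·z₀.
d = 5·(-17) + (-6)·(-13) + 5·12
  = -85 + 78 + 60
  = 53
Equation: 5x - 6y + 5z = 53

5x - 6y + 5z = 53


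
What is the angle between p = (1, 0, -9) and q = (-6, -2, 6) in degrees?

p·q = 1·(-6) + 0·(-2) + (-9)·6 = -6 + 0 - 54 = -60
|p| = √(1² + 0² + (-9)²) = √82 ≈ 9.055
|q| = √((-6)² + (-2)² + 6²) = √76 ≈ 8.718
cos θ = (p·q)/(|p||q|) = -60/(9.055·8.718) ≈ -0.76
θ = arccos(-0.76) ≈ 139.5°

139.5°


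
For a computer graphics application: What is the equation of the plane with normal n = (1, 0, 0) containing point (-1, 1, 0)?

The plane through P with normal n = (a, b, c) satisfies n·(r - P) = 0,
i.e. ax + by + cz = a·x₀ + b·y₀ + c·z₀.
d = 1·(-1) + 0·1 + 0·0
  = -1 + 0 + 0
  = -1
Equation: x = -1

x = -1


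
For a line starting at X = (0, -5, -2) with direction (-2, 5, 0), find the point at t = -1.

P(t) = X + t·d
  = (0 + (-2)·(-1), -5 + 5·(-1), -2 + 0·(-1))
  = (0 + 2, -5 - 5, -2 + 0)
  = (2, -10, -2)

(2, -10, -2)


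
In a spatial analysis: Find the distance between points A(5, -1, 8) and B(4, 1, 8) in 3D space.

d = √[(x₂-x₁)² + (y₂-y₁)² + (z₂-z₁)²]
  = √[(-1)² + 2² + 0²]
  = √[1 + 4 + 0]
  = √5
  ≈ 2.236

2.236


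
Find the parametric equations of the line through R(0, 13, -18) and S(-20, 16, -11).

Direction vector d = S - R = (-20 + 0, 16 - 13, -11 + 18) = (-20, 3, 7)
Parametric form r = R + t·d:
x = 0 - 20t, y = 13 + 3t, z = -18 + 7t

x = 0 - 20t, y = 13 + 3t, z = -18 + 7t


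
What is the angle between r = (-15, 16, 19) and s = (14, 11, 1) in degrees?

r·s = (-15)·14 + 16·11 + 19·1 = -210 + 176 + 19 = -15
|r| = √((-15)² + 16² + 19²) = √842 ≈ 29.02
|s| = √(14² + 11² + 1²) = √318 ≈ 17.83
cos θ = (r·s)/(|r||s|) = -15/(29.02·17.83) ≈ -0.02899
θ = arccos(-0.02899) ≈ 91.66°

91.66°


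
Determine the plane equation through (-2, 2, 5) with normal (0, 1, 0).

The plane through P with normal n = (a, b, c) satisfies n·(r - P) = 0,
i.e. ax + by + cz = a·x₀ + b·y₀ + c·z₀.
d = 0·(-2) + 1·2 + 0·5
  = 0 + 2 + 0
  = 2
Equation: y = 2

y = 2


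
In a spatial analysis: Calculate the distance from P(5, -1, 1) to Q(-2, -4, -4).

d = √[(x₂-x₁)² + (y₂-y₁)² + (z₂-z₁)²]
  = √[(-7)² + (-3)² + (-5)²]
  = √[49 + 9 + 25]
  = √83
  ≈ 9.11

9.11


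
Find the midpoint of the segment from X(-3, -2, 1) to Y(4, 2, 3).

M = ((x₁+x₂)/2, (y₁+y₂)/2, (z₁+z₂)/2)
  = ((-3 + 4)/2, (-2 + 2)/2, (1 + 3)/2)
  = (1/2, 0/2, 4/2)
  = (0.5, 0, 2)

(0.5, 0, 2)


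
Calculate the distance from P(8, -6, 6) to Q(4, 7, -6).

d = √[(x₂-x₁)² + (y₂-y₁)² + (z₂-z₁)²]
  = √[(-4)² + 13² + (-12)²]
  = √[16 + 169 + 144]
  = √329
  ≈ 18.14

18.14


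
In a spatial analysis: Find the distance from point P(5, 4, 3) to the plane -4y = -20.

distance = |a·x₀ + b·y₀ + c·z₀ - d| / √(a² + b² + c²)
  = |0·5 + (-4)·4 + 0·3 - (-20)| / √(0² + (-4)² + 0²)
  = |0 - 16 + 0 + 20| / √(0 + 16 + 0)
  = |4| / √16
  = 4 / 4
  ≈ 1

1


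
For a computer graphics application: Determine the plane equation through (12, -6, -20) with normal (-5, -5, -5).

The plane through P with normal n = (a, b, c) satisfies n·(r - P) = 0,
i.e. ax + by + cz = a·x₀ + b·y₀ + c·z₀.
d = (-5)·12 + (-5)·(-6) + (-5)·(-20)
  = -60 + 30 + 100
  = 70
Equation: -5x - 5y - 5z = 70

-5x - 5y - 5z = 70


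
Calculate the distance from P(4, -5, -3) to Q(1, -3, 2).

d = √[(x₂-x₁)² + (y₂-y₁)² + (z₂-z₁)²]
  = √[(-3)² + 2² + 5²]
  = √[9 + 4 + 25]
  = √38
  ≈ 6.164

6.164


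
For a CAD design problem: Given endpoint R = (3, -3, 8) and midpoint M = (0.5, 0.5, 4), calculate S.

S = 2M - R
  = (2·0.5 - 3, 2·0.5 - (-3), 2·4 - 8)
  = (1 - 3, 1 + 3, 8 - 8)
  = (-2, 4, 0)

(-2, 4, 0)


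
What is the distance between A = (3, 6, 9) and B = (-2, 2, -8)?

d = √[(x₂-x₁)² + (y₂-y₁)² + (z₂-z₁)²]
  = √[(-5)² + (-4)² + (-17)²]
  = √[25 + 16 + 289]
  = √330
  ≈ 18.17

18.17


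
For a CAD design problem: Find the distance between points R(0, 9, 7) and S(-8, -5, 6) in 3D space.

d = √[(x₂-x₁)² + (y₂-y₁)² + (z₂-z₁)²]
  = √[(-8)² + (-14)² + (-1)²]
  = √[64 + 196 + 1]
  = √261
  ≈ 16.16

16.16


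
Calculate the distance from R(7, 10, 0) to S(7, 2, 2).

d = √[(x₂-x₁)² + (y₂-y₁)² + (z₂-z₁)²]
  = √[0² + (-8)² + 2²]
  = √[0 + 64 + 4]
  = √68
  ≈ 8.246

8.246


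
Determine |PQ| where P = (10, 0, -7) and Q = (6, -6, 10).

d = √[(x₂-x₁)² + (y₂-y₁)² + (z₂-z₁)²]
  = √[(-4)² + (-6)² + 17²]
  = √[16 + 36 + 289]
  = √341
  ≈ 18.47

18.47


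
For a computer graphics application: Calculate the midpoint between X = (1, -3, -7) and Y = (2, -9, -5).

M = ((x₁+x₂)/2, (y₁+y₂)/2, (z₁+z₂)/2)
  = ((1 + 2)/2, (-3 - 9)/2, (-7 - 5)/2)
  = (3/2, -12/2, -12/2)
  = (1.5, -6, -6)

(1.5, -6, -6)


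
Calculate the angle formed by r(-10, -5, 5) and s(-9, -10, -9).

r·s = (-10)·(-9) + (-5)·(-10) + 5·(-9) = 90 + 50 - 45 = 95
|r| = √((-10)² + (-5)² + 5²) = √150 ≈ 12.25
|s| = √((-9)² + (-10)² + (-9)²) = √262 ≈ 16.19
cos θ = (r·s)/(|r||s|) = 95/(12.25·16.19) ≈ 0.4792
θ = arccos(0.4792) ≈ 61.37°

61.37°


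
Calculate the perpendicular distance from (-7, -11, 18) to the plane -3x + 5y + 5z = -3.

distance = |a·x₀ + b·y₀ + c·z₀ - d| / √(a² + b² + c²)
  = |(-3)·(-7) + 5·(-11) + 5·18 - (-3)| / √((-3)² + 5² + 5²)
  = |21 - 55 + 90 + 3| / √(9 + 25 + 25)
  = |59| / √59
  = 59 / 7.681
  ≈ 7.681

7.681


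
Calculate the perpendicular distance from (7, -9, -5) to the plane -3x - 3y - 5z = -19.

distance = |a·x₀ + b·y₀ + c·z₀ - d| / √(a² + b² + c²)
  = |(-3)·7 + (-3)·(-9) + (-5)·(-5) - (-19)| / √((-3)² + (-3)² + (-5)²)
  = |-21 + 27 + 25 + 19| / √(9 + 9 + 25)
  = |50| / √43
  = 50 / 6.557
  ≈ 7.625

7.625


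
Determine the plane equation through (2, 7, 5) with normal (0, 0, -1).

The plane through P with normal n = (a, b, c) satisfies n·(r - P) = 0,
i.e. ax + by + cz = a·x₀ + b·y₀ + c·z₀.
d = 0·2 + 0·7 + (-1)·5
  = 0 + 0 - 5
  = -5
Equation: -z = -5

-z = -5


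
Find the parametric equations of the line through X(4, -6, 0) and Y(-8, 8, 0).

Direction vector d = Y - X = (-8 - 4, 8 + 6, 0 + 0) = (-12, 14, 0)
Parametric form r = X + t·d:
x = 4 - 12t, y = -6 + 14t, z = 0

x = 4 - 12t, y = -6 + 14t, z = 0


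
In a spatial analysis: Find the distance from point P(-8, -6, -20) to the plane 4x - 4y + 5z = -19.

distance = |a·x₀ + b·y₀ + c·z₀ - d| / √(a² + b² + c²)
  = |4·(-8) + (-4)·(-6) + 5·(-20) - (-19)| / √(4² + (-4)² + 5²)
  = |-32 + 24 - 100 + 19| / √(16 + 16 + 25)
  = |-89| / √57
  = 89 / 7.55
  ≈ 11.79

11.79


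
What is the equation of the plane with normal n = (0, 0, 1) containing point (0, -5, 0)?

The plane through P with normal n = (a, b, c) satisfies n·(r - P) = 0,
i.e. ax + by + cz = a·x₀ + b·y₀ + c·z₀.
d = 0·0 + 0·(-5) + 1·0
  = 0 + 0 + 0
  = 0
Equation: z = 0

z = 0


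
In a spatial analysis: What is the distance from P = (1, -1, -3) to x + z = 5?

distance = |a·x₀ + b·y₀ + c·z₀ - d| / √(a² + b² + c²)
  = |1·1 + 0·(-1) + 1·(-3) - 5| / √(1² + 0² + 1²)
  = |1 + 0 - 3 - 5| / √(1 + 0 + 1)
  = |-7| / √2
  = 7 / 1.414
  ≈ 4.95

4.95


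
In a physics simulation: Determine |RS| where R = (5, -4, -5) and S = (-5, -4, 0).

d = √[(x₂-x₁)² + (y₂-y₁)² + (z₂-z₁)²]
  = √[(-10)² + 0² + 5²]
  = √[100 + 0 + 25]
  = √125
  ≈ 11.18

11.18


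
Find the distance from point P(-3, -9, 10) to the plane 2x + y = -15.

distance = |a·x₀ + b·y₀ + c·z₀ - d| / √(a² + b² + c²)
  = |2·(-3) + 1·(-9) + 0·10 - (-15)| / √(2² + 1² + 0²)
  = |-6 - 9 + 0 + 15| / √(4 + 1 + 0)
  = |0| / √5
  = 0 / 2.236
  ≈ 0

0


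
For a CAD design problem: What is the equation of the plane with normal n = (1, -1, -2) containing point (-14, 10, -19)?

The plane through P with normal n = (a, b, c) satisfies n·(r - P) = 0,
i.e. ax + by + cz = a·x₀ + b·y₀ + c·z₀.
d = 1·(-14) + (-1)·10 + (-2)·(-19)
  = -14 - 10 + 38
  = 14
Equation: x - y - 2z = 14

x - y - 2z = 14


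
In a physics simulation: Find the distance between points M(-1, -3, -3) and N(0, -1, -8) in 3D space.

d = √[(x₂-x₁)² + (y₂-y₁)² + (z₂-z₁)²]
  = √[1² + 2² + (-5)²]
  = √[1 + 4 + 25]
  = √30
  ≈ 5.477

5.477


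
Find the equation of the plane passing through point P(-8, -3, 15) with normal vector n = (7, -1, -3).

The plane through P with normal n = (a, b, c) satisfies n·(r - P) = 0,
i.e. ax + by + cz = a·x₀ + b·y₀ + c·z₀.
d = 7·(-8) + (-1)·(-3) + (-3)·15
  = -56 + 3 - 45
  = -98
Equation: 7x - y - 3z = -98

7x - y - 3z = -98


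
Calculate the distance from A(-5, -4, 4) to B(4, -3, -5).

d = √[(x₂-x₁)² + (y₂-y₁)² + (z₂-z₁)²]
  = √[9² + 1² + (-9)²]
  = √[81 + 1 + 81]
  = √163
  ≈ 12.77

12.77


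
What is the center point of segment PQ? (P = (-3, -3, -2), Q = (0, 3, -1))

M = ((x₁+x₂)/2, (y₁+y₂)/2, (z₁+z₂)/2)
  = ((-3 + 0)/2, (-3 + 3)/2, (-2 - 1)/2)
  = (-3/2, 0/2, -3/2)
  = (-1.5, 0, -1.5)

(-1.5, 0, -1.5)


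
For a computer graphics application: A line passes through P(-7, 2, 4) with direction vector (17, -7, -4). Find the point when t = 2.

P(t) = P + t·d
  = (-7 + 17·2, 2 + (-7)·2, 4 + (-4)·2)
  = (-7 + 34, 2 - 14, 4 - 8)
  = (27, -12, -4)

(27, -12, -4)


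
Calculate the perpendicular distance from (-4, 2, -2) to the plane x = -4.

distance = |a·x₀ + b·y₀ + c·z₀ - d| / √(a² + b² + c²)
  = |1·(-4) + 0·2 + 0·(-2) - (-4)| / √(1² + 0² + 0²)
  = |-4 + 0 + 0 + 4| / √(1 + 0 + 0)
  = |0| / √1
  = 0 / 1
  ≈ 0

0


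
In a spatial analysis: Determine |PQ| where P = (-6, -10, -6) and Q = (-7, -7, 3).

d = √[(x₂-x₁)² + (y₂-y₁)² + (z₂-z₁)²]
  = √[(-1)² + 3² + 9²]
  = √[1 + 9 + 81]
  = √91
  ≈ 9.539

9.539


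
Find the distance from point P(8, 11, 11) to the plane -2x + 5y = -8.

distance = |a·x₀ + b·y₀ + c·z₀ - d| / √(a² + b² + c²)
  = |(-2)·8 + 5·11 + 0·11 - (-8)| / √((-2)² + 5² + 0²)
  = |-16 + 55 + 0 + 8| / √(4 + 25 + 0)
  = |47| / √29
  = 47 / 5.385
  ≈ 8.728

8.728


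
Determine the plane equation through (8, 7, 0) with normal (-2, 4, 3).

The plane through P with normal n = (a, b, c) satisfies n·(r - P) = 0,
i.e. ax + by + cz = a·x₀ + b·y₀ + c·z₀.
d = (-2)·8 + 4·7 + 3·0
  = -16 + 28 + 0
  = 12
Equation: -2x + 4y + 3z = 12

-2x + 4y + 3z = 12


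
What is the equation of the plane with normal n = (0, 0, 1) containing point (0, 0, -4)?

The plane through P with normal n = (a, b, c) satisfies n·(r - P) = 0,
i.e. ax + by + cz = a·x₀ + b·y₀ + c·z₀.
d = 0·0 + 0·0 + 1·(-4)
  = 0 + 0 - 4
  = -4
Equation: z = -4

z = -4


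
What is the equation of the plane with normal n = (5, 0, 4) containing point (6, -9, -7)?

The plane through P with normal n = (a, b, c) satisfies n·(r - P) = 0,
i.e. ax + by + cz = a·x₀ + b·y₀ + c·z₀.
d = 5·6 + 0·(-9) + 4·(-7)
  = 30 + 0 - 28
  = 2
Equation: 5x + 4z = 2

5x + 4z = 2


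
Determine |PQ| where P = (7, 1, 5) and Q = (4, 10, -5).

d = √[(x₂-x₁)² + (y₂-y₁)² + (z₂-z₁)²]
  = √[(-3)² + 9² + (-10)²]
  = √[9 + 81 + 100]
  = √190
  ≈ 13.78

13.78


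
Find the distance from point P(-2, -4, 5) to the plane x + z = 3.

distance = |a·x₀ + b·y₀ + c·z₀ - d| / √(a² + b² + c²)
  = |1·(-2) + 0·(-4) + 1·5 - 3| / √(1² + 0² + 1²)
  = |-2 + 0 + 5 - 3| / √(1 + 0 + 1)
  = |0| / √2
  = 0 / 1.414
  ≈ 0

0


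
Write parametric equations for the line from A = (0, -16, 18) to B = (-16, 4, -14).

Direction vector d = B - A = (-16 + 0, 4 + 16, -14 - 18) = (-16, 20, -32)
Parametric form r = A + t·d:
x = 0 - 16t, y = -16 + 20t, z = 18 - 32t

x = 0 - 16t, y = -16 + 20t, z = 18 - 32t


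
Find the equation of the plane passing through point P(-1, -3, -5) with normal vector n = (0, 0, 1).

The plane through P with normal n = (a, b, c) satisfies n·(r - P) = 0,
i.e. ax + by + cz = a·x₀ + b·y₀ + c·z₀.
d = 0·(-1) + 0·(-3) + 1·(-5)
  = 0 + 0 - 5
  = -5
Equation: z = -5

z = -5


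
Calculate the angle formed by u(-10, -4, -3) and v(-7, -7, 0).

u·v = (-10)·(-7) + (-4)·(-7) + (-3)·0 = 70 + 28 + 0 = 98
|u| = √((-10)² + (-4)² + (-3)²) = √125 ≈ 11.18
|v| = √((-7)² + (-7)² + 0²) = √98 ≈ 9.899
cos θ = (u·v)/(|u||v|) = 98/(11.18·9.899) ≈ 0.8854
θ = arccos(0.8854) ≈ 27.69°

27.69°


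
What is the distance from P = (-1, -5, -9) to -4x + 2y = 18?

distance = |a·x₀ + b·y₀ + c·z₀ - d| / √(a² + b² + c²)
  = |(-4)·(-1) + 2·(-5) + 0·(-9) - 18| / √((-4)² + 2² + 0²)
  = |4 - 10 + 0 - 18| / √(16 + 4 + 0)
  = |-24| / √20
  = 24 / 4.472
  ≈ 5.367

5.367


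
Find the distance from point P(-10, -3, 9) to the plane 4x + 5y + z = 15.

distance = |a·x₀ + b·y₀ + c·z₀ - d| / √(a² + b² + c²)
  = |4·(-10) + 5·(-3) + 1·9 - 15| / √(4² + 5² + 1²)
  = |-40 - 15 + 9 - 15| / √(16 + 25 + 1)
  = |-61| / √42
  = 61 / 6.481
  ≈ 9.413

9.413


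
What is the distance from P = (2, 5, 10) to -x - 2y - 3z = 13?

distance = |a·x₀ + b·y₀ + c·z₀ - d| / √(a² + b² + c²)
  = |(-1)·2 + (-2)·5 + (-3)·10 - 13| / √((-1)² + (-2)² + (-3)²)
  = |-2 - 10 - 30 - 13| / √(1 + 4 + 9)
  = |-55| / √14
  = 55 / 3.742
  ≈ 14.7

14.7


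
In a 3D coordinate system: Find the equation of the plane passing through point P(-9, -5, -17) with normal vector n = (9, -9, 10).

The plane through P with normal n = (a, b, c) satisfies n·(r - P) = 0,
i.e. ax + by + cz = a·x₀ + b·y₀ + c·z₀.
d = 9·(-9) + (-9)·(-5) + 10·(-17)
  = -81 + 45 - 170
  = -206
Equation: 9x - 9y + 10z = -206

9x - 9y + 10z = -206


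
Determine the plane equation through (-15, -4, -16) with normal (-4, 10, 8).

The plane through P with normal n = (a, b, c) satisfies n·(r - P) = 0,
i.e. ax + by + cz = a·x₀ + b·y₀ + c·z₀.
d = (-4)·(-15) + 10·(-4) + 8·(-16)
  = 60 - 40 - 128
  = -108
Equation: -4x + 10y + 8z = -108

-4x + 10y + 8z = -108


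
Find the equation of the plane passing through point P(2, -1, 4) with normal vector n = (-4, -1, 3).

The plane through P with normal n = (a, b, c) satisfies n·(r - P) = 0,
i.e. ax + by + cz = a·x₀ + b·y₀ + c·z₀.
d = (-4)·2 + (-1)·(-1) + 3·4
  = -8 + 1 + 12
  = 5
Equation: -4x - y + 3z = 5

-4x - y + 3z = 5


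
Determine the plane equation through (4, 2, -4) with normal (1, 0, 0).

The plane through P with normal n = (a, b, c) satisfies n·(r - P) = 0,
i.e. ax + by + cz = a·x₀ + b·y₀ + c·z₀.
d = 1·4 + 0·2 + 0·(-4)
  = 4 + 0 + 0
  = 4
Equation: x = 4

x = 4


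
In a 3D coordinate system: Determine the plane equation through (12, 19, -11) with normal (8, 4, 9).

The plane through P with normal n = (a, b, c) satisfies n·(r - P) = 0,
i.e. ax + by + cz = a·x₀ + b·y₀ + c·z₀.
d = 8·12 + 4·19 + 9·(-11)
  = 96 + 76 - 99
  = 73
Equation: 8x + 4y + 9z = 73

8x + 4y + 9z = 73


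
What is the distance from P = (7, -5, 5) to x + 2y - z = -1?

distance = |a·x₀ + b·y₀ + c·z₀ - d| / √(a² + b² + c²)
  = |1·7 + 2·(-5) + (-1)·5 - (-1)| / √(1² + 2² + (-1)²)
  = |7 - 10 - 5 + 1| / √(1 + 4 + 1)
  = |-7| / √6
  = 7 / 2.449
  ≈ 2.858

2.858


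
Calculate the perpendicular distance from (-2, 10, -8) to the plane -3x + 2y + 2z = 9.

distance = |a·x₀ + b·y₀ + c·z₀ - d| / √(a² + b² + c²)
  = |(-3)·(-2) + 2·10 + 2·(-8) - 9| / √((-3)² + 2² + 2²)
  = |6 + 20 - 16 - 9| / √(9 + 4 + 4)
  = |1| / √17
  = 1 / 4.123
  ≈ 0.2425

0.2425


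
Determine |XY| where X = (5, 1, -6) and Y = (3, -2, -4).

d = √[(x₂-x₁)² + (y₂-y₁)² + (z₂-z₁)²]
  = √[(-2)² + (-3)² + 2²]
  = √[4 + 9 + 4]
  = √17
  ≈ 4.123

4.123


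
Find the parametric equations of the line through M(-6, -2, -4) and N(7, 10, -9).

Direction vector d = N - M = (7 + 6, 10 + 2, -9 + 4) = (13, 12, -5)
Parametric form r = M + t·d:
x = -6 + 13t, y = -2 + 12t, z = -4 - 5t

x = -6 + 13t, y = -2 + 12t, z = -4 - 5t


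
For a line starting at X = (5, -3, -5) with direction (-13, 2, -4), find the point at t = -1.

P(t) = X + t·d
  = (5 + (-13)·(-1), -3 + 2·(-1), -5 + (-4)·(-1))
  = (5 + 13, -3 - 2, -5 + 4)
  = (18, -5, -1)

(18, -5, -1)


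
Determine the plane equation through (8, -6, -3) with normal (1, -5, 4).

The plane through P with normal n = (a, b, c) satisfies n·(r - P) = 0,
i.e. ax + by + cz = a·x₀ + b·y₀ + c·z₀.
d = 1·8 + (-5)·(-6) + 4·(-3)
  = 8 + 30 - 12
  = 26
Equation: x - 5y + 4z = 26

x - 5y + 4z = 26


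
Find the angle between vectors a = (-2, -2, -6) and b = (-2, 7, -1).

a·b = (-2)·(-2) + (-2)·7 + (-6)·(-1) = 4 - 14 + 6 = -4
|a| = √((-2)² + (-2)² + (-6)²) = √44 ≈ 6.633
|b| = √((-2)² + 7² + (-1)²) = √54 ≈ 7.348
cos θ = (a·b)/(|a||b|) = -4/(6.633·7.348) ≈ -0.08206
θ = arccos(-0.08206) ≈ 94.71°

94.71°


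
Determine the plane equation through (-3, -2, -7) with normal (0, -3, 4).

The plane through P with normal n = (a, b, c) satisfies n·(r - P) = 0,
i.e. ax + by + cz = a·x₀ + b·y₀ + c·z₀.
d = 0·(-3) + (-3)·(-2) + 4·(-7)
  = 0 + 6 - 28
  = -22
Equation: -3y + 4z = -22

-3y + 4z = -22


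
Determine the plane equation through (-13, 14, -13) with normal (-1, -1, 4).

The plane through P with normal n = (a, b, c) satisfies n·(r - P) = 0,
i.e. ax + by + cz = a·x₀ + b·y₀ + c·z₀.
d = (-1)·(-13) + (-1)·14 + 4·(-13)
  = 13 - 14 - 52
  = -53
Equation: -x - y + 4z = -53

-x - y + 4z = -53


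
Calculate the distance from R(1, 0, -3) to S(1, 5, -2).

d = √[(x₂-x₁)² + (y₂-y₁)² + (z₂-z₁)²]
  = √[0² + 5² + 1²]
  = √[0 + 25 + 1]
  = √26
  ≈ 5.099

5.099


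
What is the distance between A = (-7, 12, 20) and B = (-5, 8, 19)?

d = √[(x₂-x₁)² + (y₂-y₁)² + (z₂-z₁)²]
  = √[2² + (-4)² + (-1)²]
  = √[4 + 16 + 1]
  = √21
  ≈ 4.583

4.583


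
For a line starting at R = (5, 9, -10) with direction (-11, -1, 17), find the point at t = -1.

P(t) = R + t·d
  = (5 + (-11)·(-1), 9 + (-1)·(-1), -10 + 17·(-1))
  = (5 + 11, 9 + 1, -10 - 17)
  = (16, 10, -27)

(16, 10, -27)


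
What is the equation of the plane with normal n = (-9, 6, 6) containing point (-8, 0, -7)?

The plane through P with normal n = (a, b, c) satisfies n·(r - P) = 0,
i.e. ax + by + cz = a·x₀ + b·y₀ + c·z₀.
d = (-9)·(-8) + 6·0 + 6·(-7)
  = 72 + 0 - 42
  = 30
Equation: -9x + 6y + 6z = 30

-9x + 6y + 6z = 30
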